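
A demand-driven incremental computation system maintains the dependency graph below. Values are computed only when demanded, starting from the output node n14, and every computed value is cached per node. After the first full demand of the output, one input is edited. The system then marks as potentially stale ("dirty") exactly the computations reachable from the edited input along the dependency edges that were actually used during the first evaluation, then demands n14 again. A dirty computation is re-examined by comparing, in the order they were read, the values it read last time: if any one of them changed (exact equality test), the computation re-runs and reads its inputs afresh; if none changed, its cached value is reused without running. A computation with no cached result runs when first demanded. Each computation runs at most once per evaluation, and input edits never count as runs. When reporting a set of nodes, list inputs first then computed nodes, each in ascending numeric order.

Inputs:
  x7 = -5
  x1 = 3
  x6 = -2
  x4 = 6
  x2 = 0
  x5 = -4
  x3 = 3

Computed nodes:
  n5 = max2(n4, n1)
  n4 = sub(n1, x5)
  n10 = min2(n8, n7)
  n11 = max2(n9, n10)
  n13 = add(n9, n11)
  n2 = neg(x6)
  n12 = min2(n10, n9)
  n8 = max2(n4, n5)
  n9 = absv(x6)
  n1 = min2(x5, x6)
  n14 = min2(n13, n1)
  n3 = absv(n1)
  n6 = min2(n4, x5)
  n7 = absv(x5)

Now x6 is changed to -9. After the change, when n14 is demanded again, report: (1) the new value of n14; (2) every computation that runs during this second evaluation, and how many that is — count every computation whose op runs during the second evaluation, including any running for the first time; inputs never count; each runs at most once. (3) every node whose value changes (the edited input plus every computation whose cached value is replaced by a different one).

New value of n14: -9.
Computations that run: n1, n4, n5, n8, n9, n10, n11, n13, n14 — 9 in total.
Values that change: x6, n1, n4, n5, n8, n9, n10, n11, n13, n14.

First evaluation (everything demanded from the output):
  n1 = min2(-4, -2) = -4
  n4 = sub(-4, -4) = 0
  n5 = max2(0, -4) = 0
  n7 = absv(-4) = 4
  n8 = max2(0, 0) = 0
  n9 = absv(-2) = 2
  n10 = min2(0, 4) = 0
  n11 = max2(2, 0) = 2
  n13 = add(2, 2) = 4
  n14 = min2(4, -4) = -4

Propagation after the edit:
  n1: runs — x6 -2->-9; result -9.
  n4: runs — n1 -4->-9; result -5.
  n5: runs — n4 0->-5; n1 -4->-9; result -5.
  n8: runs — n4 0->-5; n5 0->-5; result -5.
  n9: runs — x6 -2->-9; result 9.
  n10: runs — n8 0->-5; result -5.
  n11: runs — n9 2->9; n10 0->-5; result 9.
  n13: runs — n9 2->9; n11 2->9; result 18.
  n14: runs — n13 4->18; n1 -4->-9; result -9.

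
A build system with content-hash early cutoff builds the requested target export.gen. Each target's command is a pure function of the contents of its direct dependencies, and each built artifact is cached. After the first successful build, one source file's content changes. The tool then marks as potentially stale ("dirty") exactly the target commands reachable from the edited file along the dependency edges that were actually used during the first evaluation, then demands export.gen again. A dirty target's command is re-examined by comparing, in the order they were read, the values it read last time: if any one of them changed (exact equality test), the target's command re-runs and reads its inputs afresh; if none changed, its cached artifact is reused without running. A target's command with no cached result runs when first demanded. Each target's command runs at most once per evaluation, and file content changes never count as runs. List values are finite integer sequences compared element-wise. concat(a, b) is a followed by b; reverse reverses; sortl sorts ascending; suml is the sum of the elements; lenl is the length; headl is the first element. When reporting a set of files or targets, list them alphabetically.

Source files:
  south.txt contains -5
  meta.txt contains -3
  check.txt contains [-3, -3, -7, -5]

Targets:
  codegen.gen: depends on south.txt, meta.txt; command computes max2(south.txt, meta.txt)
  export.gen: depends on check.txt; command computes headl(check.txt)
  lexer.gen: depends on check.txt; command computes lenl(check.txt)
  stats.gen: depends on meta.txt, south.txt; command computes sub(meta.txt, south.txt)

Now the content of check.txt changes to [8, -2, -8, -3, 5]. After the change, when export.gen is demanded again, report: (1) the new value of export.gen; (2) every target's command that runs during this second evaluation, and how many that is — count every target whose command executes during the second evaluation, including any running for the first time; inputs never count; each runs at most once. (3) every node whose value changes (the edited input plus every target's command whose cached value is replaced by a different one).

First evaluation (everything demanded from the output):
  export.gen = headl([-3, -3, -7, -5]) = -3

Propagation after the edit:
  export.gen: runs — check.txt [-3, -3, -7, -5]->[8, -2, -8, -3, 5]; result 8.

New value of export.gen: 8.
Target commands that run: export.gen — 1 in total.
Values that change: check.txt, export.gen.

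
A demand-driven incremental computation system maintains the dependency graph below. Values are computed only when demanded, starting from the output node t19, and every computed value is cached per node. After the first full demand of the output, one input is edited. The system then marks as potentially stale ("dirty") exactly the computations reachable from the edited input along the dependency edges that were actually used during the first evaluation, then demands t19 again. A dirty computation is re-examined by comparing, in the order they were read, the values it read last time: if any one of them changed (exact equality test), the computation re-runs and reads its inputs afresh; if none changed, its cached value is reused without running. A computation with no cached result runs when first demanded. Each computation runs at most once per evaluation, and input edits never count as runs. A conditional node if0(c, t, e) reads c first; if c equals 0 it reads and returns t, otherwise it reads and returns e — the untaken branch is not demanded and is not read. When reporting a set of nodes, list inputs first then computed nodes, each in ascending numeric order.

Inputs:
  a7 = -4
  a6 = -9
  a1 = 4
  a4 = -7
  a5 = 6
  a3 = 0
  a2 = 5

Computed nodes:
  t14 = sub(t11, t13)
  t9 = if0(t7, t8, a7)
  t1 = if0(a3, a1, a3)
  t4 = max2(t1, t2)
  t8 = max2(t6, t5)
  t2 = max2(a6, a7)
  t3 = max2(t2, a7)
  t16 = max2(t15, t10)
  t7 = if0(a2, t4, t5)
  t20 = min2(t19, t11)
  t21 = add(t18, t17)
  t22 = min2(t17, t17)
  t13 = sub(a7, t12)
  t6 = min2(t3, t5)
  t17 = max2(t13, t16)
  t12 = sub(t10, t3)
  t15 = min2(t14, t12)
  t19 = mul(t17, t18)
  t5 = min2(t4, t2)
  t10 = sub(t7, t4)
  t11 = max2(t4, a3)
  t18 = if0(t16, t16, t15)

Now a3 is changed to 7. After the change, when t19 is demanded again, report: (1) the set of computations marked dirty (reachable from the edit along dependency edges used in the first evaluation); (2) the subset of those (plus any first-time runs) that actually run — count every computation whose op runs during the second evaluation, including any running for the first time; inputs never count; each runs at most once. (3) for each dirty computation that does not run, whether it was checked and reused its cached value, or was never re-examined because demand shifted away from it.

First evaluation (everything demanded from the output):
  t1 = if0(a3=0 -> then branch a1) = 4
  t2 = max2(-9, -4) = -4
  t3 = max2(-4, -4) = -4
  t4 = max2(4, -4) = 4
  t5 = min2(4, -4) = -4
  t7 = if0(a2=5 -> else branch t5) = -4
  t10 = sub(-4, 4) = -8
  t11 = max2(4, 0) = 4
  t12 = sub(-8, -4) = -4
  t13 = sub(-4, -4) = 0
  t14 = sub(4, 0) = 4
  t15 = min2(4, -4) = -4
  t16 = max2(-4, -8) = -4
  t17 = max2(0, -4) = 0
  t18 = if0(t16=-4 -> else branch t15) = -4
  t19 = mul(0, -4) = 0

Propagation after the edit:
  t1: runs — a3 0->7; result 7.
  t4: runs — t1 4->7; result 7.
  t5: runs — t4 4->7; result -4 (same value as before).
  t7: checked — values it read are unchanged (a2 unchanged, t5 unchanged); reused cached -4 without running.
  t10: runs — t4 4->7; result -11.
  t11: runs — t4 4->7; a3 0->7; result 7.
  t12: runs — t10 -8->-11; result -7.
  t13: runs — t12 -4->-7; result 3.
  t14: runs — t11 4->7; t13 0->3; result 4 (same value as before).
  t15: runs — t12 -4->-7; result -7.
  t16: runs — t15 -4->-7; t10 -8->-11; result -7.
  t17: runs — t13 0->3; t16 -4->-7; result 3.
  t18: runs — t16 -4->-7; t15 -4->-7; result -7.
  t19: runs — t17 0->3; t18 -4->-7; result -21.

Key observation: the cutoff stops propagation at t7 — its inputs' values are unchanged, so it reuses its cache.

Marked dirty: t1, t4, t5, t7, t10, t11, t12, t13, t14, t15, t16, t17, t18, t19.
Computations that run: t1, t4, t5, t10, t11, t12, t13, t14, t15, t16, t17, t18, t19 — 13 in total.
Checked but reused from cache: t7.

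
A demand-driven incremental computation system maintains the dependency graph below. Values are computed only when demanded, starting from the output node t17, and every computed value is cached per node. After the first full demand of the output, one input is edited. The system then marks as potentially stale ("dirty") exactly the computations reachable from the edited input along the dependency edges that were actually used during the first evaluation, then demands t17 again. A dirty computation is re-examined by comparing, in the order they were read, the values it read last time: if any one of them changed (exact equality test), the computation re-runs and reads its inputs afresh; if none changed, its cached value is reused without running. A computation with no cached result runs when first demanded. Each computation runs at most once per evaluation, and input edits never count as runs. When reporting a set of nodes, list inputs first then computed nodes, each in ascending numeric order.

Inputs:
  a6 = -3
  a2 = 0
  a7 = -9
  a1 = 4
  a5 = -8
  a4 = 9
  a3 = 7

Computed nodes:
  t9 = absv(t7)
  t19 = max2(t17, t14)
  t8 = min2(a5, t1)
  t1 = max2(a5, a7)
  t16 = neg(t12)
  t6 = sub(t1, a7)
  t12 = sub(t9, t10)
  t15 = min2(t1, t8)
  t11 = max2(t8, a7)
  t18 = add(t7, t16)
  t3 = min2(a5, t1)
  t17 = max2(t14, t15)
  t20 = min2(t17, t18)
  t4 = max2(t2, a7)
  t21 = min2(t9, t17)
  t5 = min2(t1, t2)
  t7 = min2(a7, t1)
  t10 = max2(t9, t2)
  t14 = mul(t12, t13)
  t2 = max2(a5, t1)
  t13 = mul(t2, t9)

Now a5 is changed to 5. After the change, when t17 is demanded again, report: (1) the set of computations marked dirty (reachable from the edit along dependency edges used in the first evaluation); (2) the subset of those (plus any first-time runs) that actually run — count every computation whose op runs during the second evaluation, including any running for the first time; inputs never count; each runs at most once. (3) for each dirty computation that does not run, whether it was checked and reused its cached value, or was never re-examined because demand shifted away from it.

First evaluation (everything demanded from the output):
  t1 = max2(-8, -9) = -8
  t2 = max2(-8, -8) = -8
  t7 = min2(-9, -8) = -9
  t8 = min2(-8, -8) = -8
  t9 = absv(-9) = 9
  t10 = max2(9, -8) = 9
  t12 = sub(9, 9) = 0
  t13 = mul(-8, 9) = -72
  t14 = mul(0, -72) = 0
  t15 = min2(-8, -8) = -8
  t17 = max2(0, -8) = 0

Propagation after the edit:
  t1: runs — a5 -8->5; result 5.
  t2: runs — a5 -8->5; t1 -8->5; result 5.
  t7: runs — t1 -8->5; result -9 (same value as before).
  t8: runs — a5 -8->5; t1 -8->5; result 5.
  t9: checked — values it read are unchanged (t7 unchanged); reused cached 9 without running.
  t10: runs — t2 -8->5; result 9 (same value as before).
  t12: checked — values it read are unchanged (t9 unchanged, t10 unchanged); reused cached 0 without running.
  t13: runs — t2 -8->5; result 45.
  t14: runs — t13 -72->45; result 0 (same value as before).
  t15: runs — t1 -8->5; t8 -8->5; result 5.
  t17: runs — t15 -8->5; result 5.

Key observation: the cutoff stops propagation at t9 — its inputs' values are unchanged, so it reuses its cache.

Marked dirty: t1, t2, t7, t8, t9, t10, t12, t13, t14, t15, t17.
Computations that run: t1, t2, t7, t8, t10, t13, t14, t15, t17 — 9 in total.
Checked but reused from cache: t9, t12.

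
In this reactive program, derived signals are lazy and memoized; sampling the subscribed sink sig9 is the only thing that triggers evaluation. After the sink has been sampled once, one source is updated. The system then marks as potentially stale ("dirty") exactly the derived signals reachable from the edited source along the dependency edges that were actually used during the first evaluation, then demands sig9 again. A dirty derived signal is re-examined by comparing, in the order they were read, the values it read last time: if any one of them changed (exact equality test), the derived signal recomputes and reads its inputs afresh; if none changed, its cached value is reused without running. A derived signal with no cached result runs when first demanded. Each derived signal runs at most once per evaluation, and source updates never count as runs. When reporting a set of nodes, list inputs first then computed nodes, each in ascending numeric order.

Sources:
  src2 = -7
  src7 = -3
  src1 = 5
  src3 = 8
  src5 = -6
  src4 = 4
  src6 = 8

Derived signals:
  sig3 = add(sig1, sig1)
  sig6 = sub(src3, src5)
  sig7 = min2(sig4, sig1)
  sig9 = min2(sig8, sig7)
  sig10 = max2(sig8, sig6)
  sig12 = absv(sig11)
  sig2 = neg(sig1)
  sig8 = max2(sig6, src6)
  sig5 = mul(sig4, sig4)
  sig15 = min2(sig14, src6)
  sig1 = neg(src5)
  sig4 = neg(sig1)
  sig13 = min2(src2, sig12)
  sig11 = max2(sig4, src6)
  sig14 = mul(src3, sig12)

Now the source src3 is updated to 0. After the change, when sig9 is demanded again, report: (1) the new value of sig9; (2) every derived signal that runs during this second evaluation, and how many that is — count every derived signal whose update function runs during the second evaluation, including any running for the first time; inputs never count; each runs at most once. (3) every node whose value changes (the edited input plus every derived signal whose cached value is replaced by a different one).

Demanding sig9 again yields -6.
3 derived signals run: sig6, sig8, sig9.
The nodes whose values change: src3, sig6, sig8.

First demand of the output computes:
  sig1 = neg(-6) = 6
  sig4 = neg(6) = -6
  sig6 = sub(8, -6) = 14
  sig7 = min2(-6, 6) = -6
  sig8 = max2(14, 8) = 14
  sig9 = min2(14, -6) = -6

After the edit, cleaning proceeds:
  sig6: a read changed (src3 8->0) — executes, giving 6.
  sig8: a read changed (sig6 14->6) — executes, giving 8.
  sig9: a read changed (sig8 14->8) — executes, giving -6 — identical to its old value.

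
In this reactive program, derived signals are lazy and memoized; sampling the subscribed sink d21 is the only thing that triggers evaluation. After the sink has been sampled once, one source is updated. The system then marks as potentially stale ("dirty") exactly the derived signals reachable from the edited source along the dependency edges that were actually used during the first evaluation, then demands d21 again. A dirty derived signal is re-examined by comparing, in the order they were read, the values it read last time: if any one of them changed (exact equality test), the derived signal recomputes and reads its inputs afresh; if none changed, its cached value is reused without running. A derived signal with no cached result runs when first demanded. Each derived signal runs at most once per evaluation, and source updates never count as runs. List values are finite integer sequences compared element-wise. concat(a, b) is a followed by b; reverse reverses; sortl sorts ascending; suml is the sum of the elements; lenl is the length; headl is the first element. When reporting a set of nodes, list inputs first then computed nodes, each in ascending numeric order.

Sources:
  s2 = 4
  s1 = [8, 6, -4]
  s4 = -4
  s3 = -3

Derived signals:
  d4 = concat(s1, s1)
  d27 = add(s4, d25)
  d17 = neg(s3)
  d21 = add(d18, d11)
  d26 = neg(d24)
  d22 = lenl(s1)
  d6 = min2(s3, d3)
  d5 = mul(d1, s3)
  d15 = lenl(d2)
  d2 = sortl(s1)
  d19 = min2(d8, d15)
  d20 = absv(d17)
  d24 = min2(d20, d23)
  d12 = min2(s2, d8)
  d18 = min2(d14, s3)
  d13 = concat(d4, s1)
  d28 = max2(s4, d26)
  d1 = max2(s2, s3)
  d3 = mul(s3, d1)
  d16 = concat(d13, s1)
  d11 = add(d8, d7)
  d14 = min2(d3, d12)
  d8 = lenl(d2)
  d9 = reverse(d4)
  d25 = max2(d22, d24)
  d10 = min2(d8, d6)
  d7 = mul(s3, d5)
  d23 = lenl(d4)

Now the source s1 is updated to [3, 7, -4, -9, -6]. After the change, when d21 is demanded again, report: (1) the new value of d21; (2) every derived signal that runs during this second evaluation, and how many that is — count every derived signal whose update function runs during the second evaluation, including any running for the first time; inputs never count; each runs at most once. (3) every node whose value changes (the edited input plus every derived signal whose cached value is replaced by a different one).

Demanding d21 again yields 29.
6 derived signals run: d2, d8, d11, d12, d14, d21.
The nodes whose values change: s1, d2, d8, d11, d12, d21.
Note where the cutoff bites: d18 is checked, finds nothing changed, and keeps its cache.

First demand of the output computes:
  d1 = max2(4, -3) = 4
  d2 = sortl([8, 6, -4]) = [-4, 6, 8]
  d3 = mul(-3, 4) = -12
  d5 = mul(4, -3) = -12
  d7 = mul(-3, -12) = 36
  d8 = lenl([-4, 6, 8]) = 3
  d11 = add(3, 36) = 39
  d12 = min2(4, 3) = 3
  d14 = min2(-12, 3) = -12
  d18 = min2(-12, -3) = -12
  d21 = add(-12, 39) = 27

After the edit, cleaning proceeds:
  d2: a read changed (s1 [8, 6, -4]->[3, 7, -4, -9, -6]) — executes, giving [-9, -6, -4, 3, 7].
  d8: a read changed (d2 [-4, 6, 8]->[-9, -6, -4, 3, 7]) — executes, giving 5.
  d11: a read changed (d8 3->5) — executes, giving 41.
  d12: a read changed (d8 3->5) — executes, giving 4.
  d14: a read changed (d12 3->4) — executes, giving -12 — identical to its old value.
  d18: dirty, but its reads are unchanged (d14 unchanged, s3 unchanged); cached -12 stands.
  d21: a read changed (d11 39->41) — executes, giving 29.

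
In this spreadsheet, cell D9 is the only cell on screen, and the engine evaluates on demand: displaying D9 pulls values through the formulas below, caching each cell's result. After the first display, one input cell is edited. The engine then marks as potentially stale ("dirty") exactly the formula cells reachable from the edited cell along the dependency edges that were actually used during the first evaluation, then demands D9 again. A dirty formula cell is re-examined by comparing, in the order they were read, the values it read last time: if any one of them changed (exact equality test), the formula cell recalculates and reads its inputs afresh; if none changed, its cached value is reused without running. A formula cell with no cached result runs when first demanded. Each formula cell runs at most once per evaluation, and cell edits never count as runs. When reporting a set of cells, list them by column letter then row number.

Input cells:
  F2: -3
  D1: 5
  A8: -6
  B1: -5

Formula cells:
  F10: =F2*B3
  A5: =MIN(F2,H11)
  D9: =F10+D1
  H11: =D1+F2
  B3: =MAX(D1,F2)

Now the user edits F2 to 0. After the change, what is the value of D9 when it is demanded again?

Initial pass — values computed on the first demand:
  B3 = MAX(5, -3) = 5
  F10 = -3 * 5 = -15
  D9 = -15 + 5 = -10

Second demand — change propagation:
  B3: re-runs because F2 -3->0; new result 5 (unchanged).
  F10: re-runs because F2 -3->0; new result 0.
  D9: re-runs because F10 -15->0; new result 5.

D9 now evaluates to 5.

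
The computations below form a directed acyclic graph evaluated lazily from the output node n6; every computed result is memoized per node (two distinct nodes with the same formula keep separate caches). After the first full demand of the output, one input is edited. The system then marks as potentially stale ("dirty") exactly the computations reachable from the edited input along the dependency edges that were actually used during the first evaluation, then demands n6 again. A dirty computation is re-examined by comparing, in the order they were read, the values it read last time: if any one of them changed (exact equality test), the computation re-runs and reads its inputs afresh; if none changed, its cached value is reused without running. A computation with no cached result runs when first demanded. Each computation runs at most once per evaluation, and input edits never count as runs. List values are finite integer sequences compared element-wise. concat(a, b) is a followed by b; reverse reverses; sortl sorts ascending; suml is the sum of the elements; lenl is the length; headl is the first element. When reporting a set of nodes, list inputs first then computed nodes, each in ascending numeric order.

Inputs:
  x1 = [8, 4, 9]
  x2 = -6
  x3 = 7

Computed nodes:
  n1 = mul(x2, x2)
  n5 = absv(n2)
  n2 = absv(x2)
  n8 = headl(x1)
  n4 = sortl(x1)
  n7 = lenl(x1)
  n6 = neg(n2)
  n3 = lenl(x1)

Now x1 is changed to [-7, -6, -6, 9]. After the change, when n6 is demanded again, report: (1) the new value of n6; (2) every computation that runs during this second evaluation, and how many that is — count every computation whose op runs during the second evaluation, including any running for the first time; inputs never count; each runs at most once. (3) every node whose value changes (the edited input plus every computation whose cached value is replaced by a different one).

Demanding n6 again yields -6.
0 computations run: none.
The nodes whose values change: x1.
Note the shortcut — x1 feeds only undemanded nodes, so no recomputation happens.

First demand of the output computes:
  n2 = absv(-6) = 6
  n6 = neg(6) = -6

After the edit, cleaning proceeds:
  x1 only reaches undemanded nodes; the second demand re-runs nothing.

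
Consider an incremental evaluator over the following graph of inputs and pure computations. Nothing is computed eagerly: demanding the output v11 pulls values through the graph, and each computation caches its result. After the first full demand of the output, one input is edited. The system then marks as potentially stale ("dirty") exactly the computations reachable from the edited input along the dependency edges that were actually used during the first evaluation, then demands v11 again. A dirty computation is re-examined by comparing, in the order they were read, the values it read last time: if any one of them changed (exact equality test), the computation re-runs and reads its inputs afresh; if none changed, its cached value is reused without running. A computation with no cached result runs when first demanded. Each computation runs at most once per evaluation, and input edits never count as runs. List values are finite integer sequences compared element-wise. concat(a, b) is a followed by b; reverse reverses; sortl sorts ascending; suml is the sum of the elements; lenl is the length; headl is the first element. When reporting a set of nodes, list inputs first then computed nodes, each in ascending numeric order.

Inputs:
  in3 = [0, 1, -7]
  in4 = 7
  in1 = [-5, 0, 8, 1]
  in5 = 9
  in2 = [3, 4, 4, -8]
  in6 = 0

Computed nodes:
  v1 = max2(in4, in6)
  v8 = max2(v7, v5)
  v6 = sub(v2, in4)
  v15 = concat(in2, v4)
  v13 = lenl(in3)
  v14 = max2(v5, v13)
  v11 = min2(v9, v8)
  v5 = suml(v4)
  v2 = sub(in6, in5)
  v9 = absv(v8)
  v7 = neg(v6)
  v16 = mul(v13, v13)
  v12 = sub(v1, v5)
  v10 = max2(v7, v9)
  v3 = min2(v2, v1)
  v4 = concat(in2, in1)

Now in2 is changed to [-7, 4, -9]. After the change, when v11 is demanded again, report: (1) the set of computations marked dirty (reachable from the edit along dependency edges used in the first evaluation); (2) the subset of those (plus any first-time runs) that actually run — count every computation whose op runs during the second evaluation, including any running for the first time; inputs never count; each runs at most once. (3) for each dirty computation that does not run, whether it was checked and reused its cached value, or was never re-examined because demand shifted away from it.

Dirty set: v4, v5, v8, v9, v11.
Run set: v4, v5, v8 (3 run).
Re-examined without running (cache reused): v9, v11.
The important point: v8 recomputes to an identical value, and the output ends up unchanged.

Initial pass — values computed on the first demand:
  v2 = sub(0, 9) = -9
  v4 = concat([3, 4, 4, -8], [-5, 0, 8, 1]) = [3, 4, 4, -8, -5, 0, 8, 1]
  v5 = suml([3, 4, 4, -8, -5, 0, 8, 1]) = 7
  v6 = sub(-9, 7) = -16
  v7 = neg(-16) = 16
  v8 = max2(16, 7) = 16
  v9 = absv(16) = 16
  v11 = min2(16, 16) = 16

Second demand — change propagation:
  v4: re-runs because in2 [3, 4, 4, -8]->[-7, 4, -9]; new result [-7, 4, -9, -5, 0, 8, 1].
  v5: re-runs because v4 [3, 4, 4, -8, -5, 0, 8, 1]->[-7, 4, -9, -5, 0, 8, 1]; new result -8.
  v8: re-runs because v5 7->-8; new result 16 (unchanged).
  v9: re-examined; everything it read last time is the same (v8 unchanged) — cache 16 kept, no run.
  v11: re-examined; everything it read last time is the same (v9 unchanged, v8 unchanged) — cache 16 kept, no run.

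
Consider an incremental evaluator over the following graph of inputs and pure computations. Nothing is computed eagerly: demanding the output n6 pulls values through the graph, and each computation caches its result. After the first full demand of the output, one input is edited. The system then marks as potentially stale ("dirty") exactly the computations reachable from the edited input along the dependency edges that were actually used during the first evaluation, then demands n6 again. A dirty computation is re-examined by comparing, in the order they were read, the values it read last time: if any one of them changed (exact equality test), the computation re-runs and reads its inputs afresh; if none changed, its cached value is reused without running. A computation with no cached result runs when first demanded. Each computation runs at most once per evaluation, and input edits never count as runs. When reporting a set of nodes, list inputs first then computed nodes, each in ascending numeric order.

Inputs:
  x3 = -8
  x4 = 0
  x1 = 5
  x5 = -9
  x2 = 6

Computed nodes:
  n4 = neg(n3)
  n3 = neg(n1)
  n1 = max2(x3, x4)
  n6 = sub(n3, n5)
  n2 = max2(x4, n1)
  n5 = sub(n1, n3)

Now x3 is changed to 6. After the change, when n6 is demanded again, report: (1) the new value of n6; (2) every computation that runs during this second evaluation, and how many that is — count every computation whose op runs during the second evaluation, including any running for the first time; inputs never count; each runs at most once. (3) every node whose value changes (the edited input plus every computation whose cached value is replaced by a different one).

n6 now evaluates to -18.
Run set: n1, n3, n5, n6 (4 run).
Changed values: x3, n1, n3, n5, n6.

Initial pass — values computed on the first demand:
  n1 = max2(-8, 0) = 0
  n3 = neg(0) = 0
  n5 = sub(0, 0) = 0
  n6 = sub(0, 0) = 0

Second demand — change propagation:
  n1: re-runs because x3 -8->6; new result 6.
  n3: re-runs because n1 0->6; new result -6.
  n5: re-runs because n1 0->6; n3 0->-6; new result 12.
  n6: re-runs because n3 0->-6; n5 0->12; new result -18.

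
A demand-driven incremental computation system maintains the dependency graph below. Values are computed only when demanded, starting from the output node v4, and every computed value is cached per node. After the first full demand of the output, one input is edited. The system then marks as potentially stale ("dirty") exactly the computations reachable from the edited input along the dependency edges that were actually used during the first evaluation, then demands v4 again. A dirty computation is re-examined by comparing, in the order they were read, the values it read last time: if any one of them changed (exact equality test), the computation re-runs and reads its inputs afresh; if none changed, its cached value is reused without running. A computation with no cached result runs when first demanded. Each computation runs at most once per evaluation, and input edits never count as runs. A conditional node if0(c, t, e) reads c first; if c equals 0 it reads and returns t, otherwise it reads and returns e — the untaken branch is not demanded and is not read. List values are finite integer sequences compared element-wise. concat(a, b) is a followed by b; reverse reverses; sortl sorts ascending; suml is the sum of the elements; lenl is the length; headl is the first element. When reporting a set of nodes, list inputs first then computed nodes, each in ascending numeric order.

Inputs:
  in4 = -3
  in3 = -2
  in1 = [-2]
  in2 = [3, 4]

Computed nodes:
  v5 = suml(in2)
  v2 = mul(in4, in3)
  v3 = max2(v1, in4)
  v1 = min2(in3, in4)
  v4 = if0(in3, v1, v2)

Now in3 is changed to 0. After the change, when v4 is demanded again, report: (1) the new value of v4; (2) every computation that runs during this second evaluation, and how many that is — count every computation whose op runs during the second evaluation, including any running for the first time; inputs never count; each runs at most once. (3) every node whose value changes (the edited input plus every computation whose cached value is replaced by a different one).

First evaluation (everything demanded from the output):
  v2 = mul(-3, -2) = 6
  v4 = if0(in3=-2 -> else branch v2) = 6

Propagation after the edit:
  v1: demanded for the first time — runs, produces -3.
  v2: marked dirty but never re-examined — demand shifted away from it.
  v4: runs — in3 -2->0; result -3.

Key observation: a condition flipped, so demand moved to the other branch — v2 is never re-examined.

New value of v4: -3.
Computations that run: v1, v4 — 2 in total.
Values that change: in3, v4.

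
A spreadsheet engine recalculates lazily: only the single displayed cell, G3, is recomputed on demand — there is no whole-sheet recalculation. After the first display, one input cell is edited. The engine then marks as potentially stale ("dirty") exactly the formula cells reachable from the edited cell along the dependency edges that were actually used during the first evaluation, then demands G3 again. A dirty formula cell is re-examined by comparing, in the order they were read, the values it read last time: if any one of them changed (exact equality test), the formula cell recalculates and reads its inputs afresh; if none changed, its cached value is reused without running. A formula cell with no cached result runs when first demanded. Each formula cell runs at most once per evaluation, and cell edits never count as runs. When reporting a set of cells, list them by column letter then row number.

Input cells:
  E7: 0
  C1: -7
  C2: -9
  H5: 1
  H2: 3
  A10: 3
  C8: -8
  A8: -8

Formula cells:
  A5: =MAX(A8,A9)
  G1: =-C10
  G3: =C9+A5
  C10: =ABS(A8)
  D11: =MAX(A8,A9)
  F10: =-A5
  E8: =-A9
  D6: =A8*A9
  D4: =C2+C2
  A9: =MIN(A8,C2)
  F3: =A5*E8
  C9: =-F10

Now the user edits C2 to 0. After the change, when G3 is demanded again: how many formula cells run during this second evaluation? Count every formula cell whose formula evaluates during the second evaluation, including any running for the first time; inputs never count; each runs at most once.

First evaluation (everything demanded from the output):
  A9 = MIN(-8, -9) = -9
  A5 = MAX(-8, -9) = -8
  F10 = -(-8) = 8
  C9 = -(8) = -8
  G3 = -8 + -8 = -16

Propagation after the edit:
  A9: runs — C2 -9->0; result -8.
  A5: runs — A9 -9->-8; result -8 (same value as before).
  F10: checked — values it read are unchanged (A5 unchanged); reused cached 8 without running.
  C9: checked — values it read are unchanged (F10 unchanged); reused cached -8 without running.
  G3: checked — values it read are unchanged (C9 unchanged, A5 unchanged); reused cached -16 without running.

Key observation: the change is absorbed at A5 — it re-runs but produces the same value, and the output's value is unchanged.

Formula cells that run: A5, A9 — 2 in total.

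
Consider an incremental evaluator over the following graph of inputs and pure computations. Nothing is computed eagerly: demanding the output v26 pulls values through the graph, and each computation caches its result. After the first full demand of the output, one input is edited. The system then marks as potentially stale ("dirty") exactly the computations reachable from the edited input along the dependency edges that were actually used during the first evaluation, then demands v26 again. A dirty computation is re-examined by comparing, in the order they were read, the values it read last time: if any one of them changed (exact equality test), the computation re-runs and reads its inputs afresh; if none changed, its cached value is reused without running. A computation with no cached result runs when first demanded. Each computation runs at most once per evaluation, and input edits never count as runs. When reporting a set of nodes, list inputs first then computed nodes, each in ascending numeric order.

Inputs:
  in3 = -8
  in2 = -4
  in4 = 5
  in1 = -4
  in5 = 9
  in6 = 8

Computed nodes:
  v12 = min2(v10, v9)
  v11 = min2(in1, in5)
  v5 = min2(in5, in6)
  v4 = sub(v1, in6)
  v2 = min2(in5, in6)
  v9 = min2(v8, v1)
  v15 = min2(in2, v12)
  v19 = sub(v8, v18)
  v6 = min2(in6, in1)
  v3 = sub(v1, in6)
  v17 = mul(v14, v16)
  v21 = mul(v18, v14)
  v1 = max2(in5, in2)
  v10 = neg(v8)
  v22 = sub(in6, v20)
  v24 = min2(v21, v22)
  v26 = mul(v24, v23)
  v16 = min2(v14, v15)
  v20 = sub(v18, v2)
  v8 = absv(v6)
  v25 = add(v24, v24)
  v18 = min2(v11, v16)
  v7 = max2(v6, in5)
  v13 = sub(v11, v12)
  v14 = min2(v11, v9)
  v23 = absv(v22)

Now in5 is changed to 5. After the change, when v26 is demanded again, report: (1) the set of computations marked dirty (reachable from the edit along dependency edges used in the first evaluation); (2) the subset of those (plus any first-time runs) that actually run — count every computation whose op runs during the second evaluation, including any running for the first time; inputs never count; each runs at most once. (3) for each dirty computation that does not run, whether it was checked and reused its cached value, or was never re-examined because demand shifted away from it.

Dirty set: v1, v2, v9, v11, v12, v14, v15, v16, v18, v20, v21, v22, v23, v24, v26.
Run set: v1, v2, v9, v11, v20, v22, v23, v24, v26 (9 run).
Re-examined without running (cache reused): v12, v14, v15, v16, v18, v21.
The important point: at v12 every value read last time is unchanged, so the dirty flag clears without a run.

Initial pass — values computed on the first demand:
  v1 = max2(9, -4) = 9
  v2 = min2(9, 8) = 8
  v6 = min2(8, -4) = -4
  v8 = absv(-4) = 4
  v9 = min2(4, 9) = 4
  v10 = neg(4) = -4
  v11 = min2(-4, 9) = -4
  v12 = min2(-4, 4) = -4
  v14 = min2(-4, 4) = -4
  v15 = min2(-4, -4) = -4
  v16 = min2(-4, -4) = -4
  v18 = min2(-4, -4) = -4
  v20 = sub(-4, 8) = -12
  v21 = mul(-4, -4) = 16
  v22 = sub(8, -12) = 20
  v23 = absv(20) = 20
  v24 = min2(16, 20) = 16
  v26 = mul(16, 20) = 320

Second demand — change propagation:
  v1: re-runs because in5 9->5; new result 5.
  v2: re-runs because in5 9->5; new result 5.
  v9: re-runs because v1 9->5; new result 4 (unchanged).
  v11: re-runs because in5 9->5; new result -4 (unchanged).
  v12: re-examined; everything it read last time is the same (v10 unchanged, v9 unchanged) — cache -4 kept, no run.
  v14: re-examined; everything it read last time is the same (v11 unchanged, v9 unchanged) — cache -4 kept, no run.
  v15: re-examined; everything it read last time is the same (in2 unchanged, v12 unchanged) — cache -4 kept, no run.
  v16: re-examined; everything it read last time is the same (v14 unchanged, v15 unchanged) — cache -4 kept, no run.
  v18: re-examined; everything it read last time is the same (v11 unchanged, v16 unchanged) — cache -4 kept, no run.
  v20: re-runs because v2 8->5; new result -9.
  v21: re-examined; everything it read last time is the same (v18 unchanged, v14 unchanged) — cache 16 kept, no run.
  v22: re-runs because v20 -12->-9; new result 17.
  v23: re-runs because v22 20->17; new result 17.
  v24: re-runs because v22 20->17; new result 16 (unchanged).
  v26: re-runs because v23 20->17; new result 272.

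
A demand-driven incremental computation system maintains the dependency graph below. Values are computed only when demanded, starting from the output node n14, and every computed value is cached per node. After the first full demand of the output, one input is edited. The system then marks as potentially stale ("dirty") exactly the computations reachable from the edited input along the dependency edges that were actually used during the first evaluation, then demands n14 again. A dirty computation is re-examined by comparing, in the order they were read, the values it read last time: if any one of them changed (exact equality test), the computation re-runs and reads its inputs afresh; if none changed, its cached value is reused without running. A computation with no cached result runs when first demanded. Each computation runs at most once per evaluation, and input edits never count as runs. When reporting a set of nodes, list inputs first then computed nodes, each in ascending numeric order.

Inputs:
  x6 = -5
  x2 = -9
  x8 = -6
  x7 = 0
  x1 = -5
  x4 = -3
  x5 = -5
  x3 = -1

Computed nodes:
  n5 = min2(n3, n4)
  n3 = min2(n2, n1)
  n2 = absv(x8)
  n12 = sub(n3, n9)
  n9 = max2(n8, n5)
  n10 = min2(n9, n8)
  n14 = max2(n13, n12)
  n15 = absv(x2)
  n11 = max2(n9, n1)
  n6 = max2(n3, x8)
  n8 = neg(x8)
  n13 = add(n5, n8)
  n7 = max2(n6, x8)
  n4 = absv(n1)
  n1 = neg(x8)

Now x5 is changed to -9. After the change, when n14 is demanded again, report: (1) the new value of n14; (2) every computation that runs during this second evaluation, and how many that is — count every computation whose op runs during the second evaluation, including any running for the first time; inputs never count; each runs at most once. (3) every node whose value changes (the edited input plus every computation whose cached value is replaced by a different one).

New value of n14: 12.
Computations that run: none — 0 in total.
Values that change: x5.
Key observation: x5 is never demanded by the output, so the edit triggers no recomputation at all.

First evaluation (everything demanded from the output):
  n1 = neg(-6) = 6
  n2 = absv(-6) = 6
  n3 = min2(6, 6) = 6
  n4 = absv(6) = 6
  n5 = min2(6, 6) = 6
  n8 = neg(-6) = 6
  n9 = max2(6, 6) = 6
  n12 = sub(6, 6) = 0
  n13 = add(6, 6) = 12
  n14 = max2(12, 0) = 12

Propagation after the edit:
  x5 feeds no computation that the output demands — nothing is marked dirty and nothing runs.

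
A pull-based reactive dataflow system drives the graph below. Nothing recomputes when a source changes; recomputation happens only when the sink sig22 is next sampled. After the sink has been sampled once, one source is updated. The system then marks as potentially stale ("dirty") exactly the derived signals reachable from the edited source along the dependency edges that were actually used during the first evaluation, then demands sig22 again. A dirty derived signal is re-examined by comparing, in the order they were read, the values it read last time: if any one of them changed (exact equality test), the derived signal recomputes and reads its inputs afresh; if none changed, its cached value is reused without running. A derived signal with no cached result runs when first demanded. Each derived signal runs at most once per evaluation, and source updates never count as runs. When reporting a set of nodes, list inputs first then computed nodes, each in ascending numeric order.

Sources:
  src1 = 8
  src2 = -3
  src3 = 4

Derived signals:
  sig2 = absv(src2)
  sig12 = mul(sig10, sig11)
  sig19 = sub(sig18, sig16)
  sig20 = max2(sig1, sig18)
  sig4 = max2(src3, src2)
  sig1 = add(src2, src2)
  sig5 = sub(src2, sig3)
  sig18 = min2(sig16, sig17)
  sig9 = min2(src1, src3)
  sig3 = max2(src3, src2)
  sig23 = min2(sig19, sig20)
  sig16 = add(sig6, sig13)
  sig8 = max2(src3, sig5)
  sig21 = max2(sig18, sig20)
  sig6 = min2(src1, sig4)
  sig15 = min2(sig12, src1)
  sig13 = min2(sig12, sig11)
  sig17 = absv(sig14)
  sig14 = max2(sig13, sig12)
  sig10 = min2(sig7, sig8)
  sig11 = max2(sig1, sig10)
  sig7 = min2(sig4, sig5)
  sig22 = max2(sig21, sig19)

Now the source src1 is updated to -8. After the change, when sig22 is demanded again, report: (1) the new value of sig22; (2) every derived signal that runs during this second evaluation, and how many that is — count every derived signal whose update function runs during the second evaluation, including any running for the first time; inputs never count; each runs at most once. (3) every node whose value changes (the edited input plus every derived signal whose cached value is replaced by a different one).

New value of sig22: 0.
Derived signals that run: sig6, sig16, sig18, sig19, sig20, sig21, sig22 — 7 in total.
Values that change: src1, sig6, sig16, sig18, sig20, sig21.

First evaluation (everything demanded from the output):
  sig1 = add(-3, -3) = -6
  sig3 = max2(4, -3) = 4
  sig4 = max2(4, -3) = 4
  sig5 = sub(-3, 4) = -7
  sig6 = min2(8, 4) = 4
  sig7 = min2(4, -7) = -7
  sig8 = max2(4, -7) = 4
  sig10 = min2(-7, 4) = -7
  sig11 = max2(-6, -7) = -6
  sig12 = mul(-7, -6) = 42
  sig13 = min2(42, -6) = -6
  sig14 = max2(-6, 42) = 42
  sig16 = add(4, -6) = -2
  sig17 = absv(42) = 42
  sig18 = min2(-2, 42) = -2
  sig19 = sub(-2, -2) = 0
  sig20 = max2(-6, -2) = -2
  sig21 = max2(-2, -2) = -2
  sig22 = max2(-2, 0) = 0

Propagation after the edit:
  sig6: runs — src1 8->-8; result -8.
  sig16: runs — sig6 4->-8; result -14.
  sig18: runs — sig16 -2->-14; result -14.
  sig19: runs — sig18 -2->-14; sig16 -2->-14; result 0 (same value as before).
  sig20: runs — sig18 -2->-14; result -6.
  sig21: runs — sig18 -2->-14; sig20 -2->-6; result -6.
  sig22: runs — sig21 -2->-6; result 0 (same value as before).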